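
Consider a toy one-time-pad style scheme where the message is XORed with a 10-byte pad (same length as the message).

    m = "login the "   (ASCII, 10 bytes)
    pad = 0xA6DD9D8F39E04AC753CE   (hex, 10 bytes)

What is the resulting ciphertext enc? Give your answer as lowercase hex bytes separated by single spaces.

6c xor a6 = ca
6f xor dd = b2
67 xor 9d = fa
69 xor 8f = e6
6e xor 39 = 57
20 xor e0 = c0
74 xor 4a = 3e
68 xor c7 = af
65 xor 53 = 36
20 xor ce = ee

ca b2 fa e6 57 c0 3e af 36 ee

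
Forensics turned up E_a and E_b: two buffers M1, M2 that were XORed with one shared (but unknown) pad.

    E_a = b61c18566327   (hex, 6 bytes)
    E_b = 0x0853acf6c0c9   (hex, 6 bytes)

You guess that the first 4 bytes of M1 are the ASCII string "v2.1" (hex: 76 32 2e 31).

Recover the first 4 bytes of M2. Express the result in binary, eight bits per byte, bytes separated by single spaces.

First, E_a ⊕ E_b = (M1 ⊕ K) ⊕ (M2 ⊕ K) = M1 ⊕ M2, so the key drops out. Then M2 = (M1 ⊕ M2) ⊕ M1 over the first 4 bytes.
byte 0: (b6 XOR 08) XOR 76 = be XOR 76 = c8
byte 1: (1c XOR 53) XOR 32 = 4f XOR 32 = 7d
byte 2: (18 XOR ac) XOR 2e = b4 XOR 2e = 9a
byte 3: (56 XOR f6) XOR 31 = a0 XOR 31 = 91

11001000 01111101 10011010 10010001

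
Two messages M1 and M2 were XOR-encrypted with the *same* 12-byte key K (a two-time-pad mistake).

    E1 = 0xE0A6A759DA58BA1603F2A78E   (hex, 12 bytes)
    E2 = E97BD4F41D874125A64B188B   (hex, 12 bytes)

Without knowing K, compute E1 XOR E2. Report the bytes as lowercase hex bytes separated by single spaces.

E1 ⊕ E2 = (M1 ⊕ K) ⊕ (M2 ⊕ K) = M1 ⊕ M2 — the shared key cancels under XOR.
byte 0: 11100000 ⊕ 11101001 = 00001001
byte 1: 10100110 ⊕ 01111011 = 11011101
byte 2: 10100111 ⊕ 11010100 = 01110011
byte 3: 01011001 ⊕ 11110100 = 10101101
byte 4: 11011010 ⊕ 00011101 = 11000111
byte 5: 01011000 ⊕ 10000111 = 11011111
byte 6: 10111010 ⊕ 01000001 = 11111011
byte 7: 00010110 ⊕ 00100101 = 00110011
byte 8: 00000011 ⊕ 10100110 = 10100101
byte 9: 11110010 ⊕ 01001011 = 10111001
byte 10: 10100111 ⊕ 00011000 = 10111111
byte 11: 10001110 ⊕ 10001011 = 00000101

09 dd 73 ad c7 df fb 33 a5 b9 bf 05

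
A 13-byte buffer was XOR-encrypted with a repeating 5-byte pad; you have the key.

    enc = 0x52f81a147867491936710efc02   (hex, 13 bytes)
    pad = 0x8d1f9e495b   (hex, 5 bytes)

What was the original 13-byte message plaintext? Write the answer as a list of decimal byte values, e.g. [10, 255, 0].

The 5-byte key repeats, so the effective keystream is 8d 1f 9e 49 5b 8d 1f 9e 49 5b 8d 1f 9e.
byte 0: 52 ⊕ 8d = df
byte 1: f8 ⊕ 1f = e7
byte 2: 1a ⊕ 9e = 84
byte 3: 14 ⊕ 49 = 5d
byte 4: 78 ⊕ 5b = 23
byte 5: 67 ⊕ 8d = ea
byte 6: 49 ⊕ 1f = 56
byte 7: 19 ⊕ 9e = 87
byte 8: 36 ⊕ 49 = 7f
byte 9: 71 ⊕ 5b = 2a
byte 10: 0e ⊕ 8d = 83
byte 11: fc ⊕ 1f = e3
byte 12: 02 ⊕ 9e = 9c

[223, 231, 132, 93, 35, 234, 86, 135, 127, 42, 131, 227, 156]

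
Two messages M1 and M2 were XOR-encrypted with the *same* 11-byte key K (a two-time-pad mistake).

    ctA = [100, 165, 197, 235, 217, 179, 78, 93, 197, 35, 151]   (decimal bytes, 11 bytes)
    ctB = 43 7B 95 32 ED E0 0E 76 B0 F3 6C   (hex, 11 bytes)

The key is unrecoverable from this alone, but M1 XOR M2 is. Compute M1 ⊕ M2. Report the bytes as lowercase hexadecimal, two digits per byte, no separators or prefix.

27de50d93453402b75d0fb

ctA ⊕ ctB = (M1 ⊕ K) ⊕ (M2 ⊕ K) = M1 ⊕ M2 — the shared key cancels under XOR.
byte 0: 100 ^  67 =  39
byte 1: 165 ^ 123 = 222
byte 2: 197 ^ 149 =  80
byte 3: 235 ^  50 = 217
byte 4: 217 ^ 237 =  52
byte 5: 179 ^ 224 =  83
byte 6:  78 ^  14 =  64
byte 7:  93 ^ 118 =  43
byte 8: 197 ^ 176 = 117
byte 9:  35 ^ 243 = 208
byte 10: 151 ^ 108 = 251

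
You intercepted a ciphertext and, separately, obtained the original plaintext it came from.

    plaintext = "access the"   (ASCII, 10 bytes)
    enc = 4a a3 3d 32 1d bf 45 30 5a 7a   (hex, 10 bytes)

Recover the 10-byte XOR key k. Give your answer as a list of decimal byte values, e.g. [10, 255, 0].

Since enc = plaintext ⊕ k, XORing both sides with plaintext gives k = plaintext ⊕ enc.
 97 XOR  74 =  43
 99 XOR 163 = 192
 99 XOR  61 =  94
101 XOR  50 =  87
115 XOR  29 = 110
115 XOR 191 = 204
 32 XOR  69 = 101
116 XOR  48 =  68
104 XOR  90 =  50
101 XOR 122 =  31

[43, 192, 94, 87, 110, 204, 101, 68, 50, 31]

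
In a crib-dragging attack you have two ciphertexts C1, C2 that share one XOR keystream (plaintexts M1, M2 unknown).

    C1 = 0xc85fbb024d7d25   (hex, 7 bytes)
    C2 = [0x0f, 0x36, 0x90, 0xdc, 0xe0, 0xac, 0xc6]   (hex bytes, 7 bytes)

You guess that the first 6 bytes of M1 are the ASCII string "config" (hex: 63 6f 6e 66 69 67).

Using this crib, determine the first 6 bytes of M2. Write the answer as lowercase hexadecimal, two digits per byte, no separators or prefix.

First, C1 ⊕ C2 = (M1 ⊕ K) ⊕ (M2 ⊕ K) = M1 ⊕ M2, so the key drops out. Then M2 = (M1 ⊕ M2) ⊕ M1 over the first 6 bytes.
byte 0: (c8 ⊕ 0f) ⊕ 63 = c7 ⊕ 63 = a4
byte 1: (5f ⊕ 36) ⊕ 6f = 69 ⊕ 6f = 06
byte 2: (bb ⊕ 90) ⊕ 6e = 2b ⊕ 6e = 45
byte 3: (02 ⊕ dc) ⊕ 66 = de ⊕ 66 = b8
byte 4: (4d ⊕ e0) ⊕ 69 = ad ⊕ 69 = c4
byte 5: (7d ⊕ ac) ⊕ 67 = d1 ⊕ 67 = b6

a40645b8c4b6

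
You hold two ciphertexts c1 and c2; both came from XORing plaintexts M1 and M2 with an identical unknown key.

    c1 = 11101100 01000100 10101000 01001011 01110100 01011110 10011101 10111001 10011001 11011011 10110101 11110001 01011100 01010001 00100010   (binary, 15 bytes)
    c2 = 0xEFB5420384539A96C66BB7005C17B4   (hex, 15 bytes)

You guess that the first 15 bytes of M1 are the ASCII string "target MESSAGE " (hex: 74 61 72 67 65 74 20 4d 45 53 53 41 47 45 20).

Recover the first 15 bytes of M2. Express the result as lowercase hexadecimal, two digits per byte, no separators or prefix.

7790982f957927621ae351b04703b6

First, c1 ⊕ c2 = (M1 ⊕ K) ⊕ (M2 ⊕ K) = M1 ⊕ M2, so the key drops out. Then M2 = (M1 ⊕ M2) ⊕ M1 over the first 15 bytes.
byte 0: (ec XOR ef) XOR 74 = 03 XOR 74 = 77
byte 1: (44 XOR b5) XOR 61 = f1 XOR 61 = 90
byte 2: (a8 XOR 42) XOR 72 = ea XOR 72 = 98
byte 3: (4b XOR 03) XOR 67 = 48 XOR 67 = 2f
byte 4: (74 XOR 84) XOR 65 = f0 XOR 65 = 95
byte 5: (5e XOR 53) XOR 74 = 0d XOR 74 = 79
byte 6: (9d XOR 9a) XOR 20 = 07 XOR 20 = 27
byte 7: (b9 XOR 96) XOR 4d = 2f XOR 4d = 62
byte 8: (99 XOR c6) XOR 45 = 5f XOR 45 = 1a
byte 9: (db XOR 6b) XOR 53 = b0 XOR 53 = e3
byte 10: (b5 XOR b7) XOR 53 = 02 XOR 53 = 51
byte 11: (f1 XOR 00) XOR 41 = f1 XOR 41 = b0
byte 12: (5c XOR 5c) XOR 47 = 00 XOR 47 = 47
byte 13: (51 XOR 17) XOR 45 = 46 XOR 45 = 03
byte 14: (22 XOR b4) XOR 20 = 96 XOR 20 = b6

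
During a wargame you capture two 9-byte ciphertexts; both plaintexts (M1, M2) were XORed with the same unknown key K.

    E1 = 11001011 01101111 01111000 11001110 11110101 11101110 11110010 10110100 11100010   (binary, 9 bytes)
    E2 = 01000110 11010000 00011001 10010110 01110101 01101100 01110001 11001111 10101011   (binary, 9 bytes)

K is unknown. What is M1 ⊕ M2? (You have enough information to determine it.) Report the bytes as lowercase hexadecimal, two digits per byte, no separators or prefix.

E1 ⊕ E2 = (M1 ⊕ K) ⊕ (M2 ⊕ K) = M1 ⊕ M2 — the shared key cancels under XOR.
cb xor 46 = 8d
6f xor d0 = bf
78 xor 19 = 61
ce xor 96 = 58
f5 xor 75 = 80
ee xor 6c = 82
f2 xor 71 = 83
b4 xor cf = 7b
e2 xor ab = 49

8dbf61588082837b49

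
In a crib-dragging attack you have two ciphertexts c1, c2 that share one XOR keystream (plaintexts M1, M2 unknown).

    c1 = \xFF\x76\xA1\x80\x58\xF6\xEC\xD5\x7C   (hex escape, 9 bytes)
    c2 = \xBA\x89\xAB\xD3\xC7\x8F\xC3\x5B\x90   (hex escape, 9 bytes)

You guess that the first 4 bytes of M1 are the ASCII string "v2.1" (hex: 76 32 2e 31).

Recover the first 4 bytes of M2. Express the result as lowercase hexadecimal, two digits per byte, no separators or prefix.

First, c1 ⊕ c2 = (M1 ⊕ K) ⊕ (M2 ⊕ K) = M1 ⊕ M2, so the key drops out. Then M2 = (M1 ⊕ M2) ⊕ M1 over the first 4 bytes.
byte 0: (ff ^ ba) ^ 76 = 45 ^ 76 = 33
byte 1: (76 ^ 89) ^ 32 = ff ^ 32 = cd
byte 2: (a1 ^ ab) ^ 2e = 0a ^ 2e = 24
byte 3: (80 ^ d3) ^ 31 = 53 ^ 31 = 62

33cd2462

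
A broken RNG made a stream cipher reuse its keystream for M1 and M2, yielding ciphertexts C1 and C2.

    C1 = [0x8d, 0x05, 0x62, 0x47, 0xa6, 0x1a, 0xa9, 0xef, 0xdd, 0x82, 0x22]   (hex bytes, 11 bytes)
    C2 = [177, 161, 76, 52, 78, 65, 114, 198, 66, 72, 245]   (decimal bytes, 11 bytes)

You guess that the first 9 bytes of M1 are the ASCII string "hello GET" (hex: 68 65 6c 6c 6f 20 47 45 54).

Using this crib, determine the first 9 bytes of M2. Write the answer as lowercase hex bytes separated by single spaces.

First, C1 ⊕ C2 = (M1 ⊕ K) ⊕ (M2 ⊕ K) = M1 ⊕ M2, so the key drops out. Then M2 = (M1 ⊕ M2) ⊕ M1 over the first 9 bytes.
byte 0: (8d xor b1) xor 68 = 3c xor 68 = 54
byte 1: (05 xor a1) xor 65 = a4 xor 65 = c1
byte 2: (62 xor 4c) xor 6c = 2e xor 6c = 42
byte 3: (47 xor 34) xor 6c = 73 xor 6c = 1f
byte 4: (a6 xor 4e) xor 6f = e8 xor 6f = 87
byte 5: (1a xor 41) xor 20 = 5b xor 20 = 7b
byte 6: (a9 xor 72) xor 47 = db xor 47 = 9c
byte 7: (ef xor c6) xor 45 = 29 xor 45 = 6c
byte 8: (dd xor 42) xor 54 = 9f xor 54 = cb

54 c1 42 1f 87 7b 9c 6c cb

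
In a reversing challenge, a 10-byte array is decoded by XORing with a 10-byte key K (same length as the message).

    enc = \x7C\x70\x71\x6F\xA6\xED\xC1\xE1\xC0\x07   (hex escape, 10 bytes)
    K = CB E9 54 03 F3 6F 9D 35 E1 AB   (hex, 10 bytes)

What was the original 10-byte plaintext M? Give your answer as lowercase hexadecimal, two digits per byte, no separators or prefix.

XOR is its own inverse, so applying the key byte-wise gives the result directly.
7c XOR cb = b7
70 XOR e9 = 99
71 XOR 54 = 25
6f XOR 03 = 6c
a6 XOR f3 = 55
ed XOR 6f = 82
c1 XOR 9d = 5c
e1 XOR 35 = d4
c0 XOR e1 = 21
07 XOR ab = ac

b799256c55825cd421ac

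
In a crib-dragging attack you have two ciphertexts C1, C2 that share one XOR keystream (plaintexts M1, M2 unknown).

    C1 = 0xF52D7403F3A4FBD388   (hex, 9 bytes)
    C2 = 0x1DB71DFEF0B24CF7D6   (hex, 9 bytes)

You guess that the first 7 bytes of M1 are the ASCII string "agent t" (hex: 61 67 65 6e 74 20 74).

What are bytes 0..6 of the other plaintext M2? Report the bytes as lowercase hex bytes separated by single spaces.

89 fd 0c 93 77 36 c3

First, C1 ⊕ C2 = (M1 ⊕ K) ⊕ (M2 ⊕ K) = M1 ⊕ M2, so the key drops out. Then M2 = (M1 ⊕ M2) ⊕ M1 over the first 7 bytes.
byte 0: (f5 xor 1d) xor 61 = e8 xor 61 = 89
byte 1: (2d xor b7) xor 67 = 9a xor 67 = fd
byte 2: (74 xor 1d) xor 65 = 69 xor 65 = 0c
byte 3: (03 xor fe) xor 6e = fd xor 6e = 93
byte 4: (f3 xor f0) xor 74 = 03 xor 74 = 77
byte 5: (a4 xor b2) xor 20 = 16 xor 20 = 36
byte 6: (fb xor 4c) xor 74 = b7 xor 74 = c3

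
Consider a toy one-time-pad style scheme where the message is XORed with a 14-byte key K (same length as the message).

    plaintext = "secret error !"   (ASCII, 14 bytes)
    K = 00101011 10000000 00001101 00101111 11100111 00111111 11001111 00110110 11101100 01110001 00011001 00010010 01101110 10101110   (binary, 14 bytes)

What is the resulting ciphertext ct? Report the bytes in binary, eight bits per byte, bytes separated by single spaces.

115 ^  43 =  88
101 ^ 128 = 229
 99 ^  13 = 110
114 ^  47 =  93
101 ^ 231 = 130
116 ^  63 =  75
 32 ^ 207 = 239
101 ^  54 =  83
114 ^ 236 = 158
114 ^ 113 =   3
111 ^  25 = 118
114 ^  18 =  96
 32 ^ 110 =  78
 33 ^ 174 = 143

01011000 11100101 01101110 01011101 10000010 01001011 11101111 01010011 10011110 00000011 01110110 01100000 01001110 10001111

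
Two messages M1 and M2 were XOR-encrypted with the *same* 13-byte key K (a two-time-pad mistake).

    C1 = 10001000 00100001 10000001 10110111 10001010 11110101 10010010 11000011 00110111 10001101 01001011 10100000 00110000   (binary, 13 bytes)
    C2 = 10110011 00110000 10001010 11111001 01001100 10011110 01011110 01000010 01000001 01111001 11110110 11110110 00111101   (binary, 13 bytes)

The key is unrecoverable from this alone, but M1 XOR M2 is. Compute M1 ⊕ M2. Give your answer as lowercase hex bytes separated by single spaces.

C1 ⊕ C2 = (M1 ⊕ K) ⊕ (M2 ⊕ K) = M1 ⊕ M2 — the shared key cancels under XOR.
88 xor b3 = 3b
21 xor 30 = 11
81 xor 8a = 0b
b7 xor f9 = 4e
8a xor 4c = c6
f5 xor 9e = 6b
92 xor 5e = cc
c3 xor 42 = 81
37 xor 41 = 76
8d xor 79 = f4
4b xor f6 = bd
a0 xor f6 = 56
30 xor 3d = 0d

3b 11 0b 4e c6 6b cc 81 76 f4 bd 56 0d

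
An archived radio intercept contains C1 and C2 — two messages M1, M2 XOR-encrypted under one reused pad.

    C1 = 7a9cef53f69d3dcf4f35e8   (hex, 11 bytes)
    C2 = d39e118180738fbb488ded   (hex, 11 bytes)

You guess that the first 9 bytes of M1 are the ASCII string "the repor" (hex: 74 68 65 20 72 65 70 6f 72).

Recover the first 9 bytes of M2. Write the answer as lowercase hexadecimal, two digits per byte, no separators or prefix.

dd6a9bf2048bc21b75

First, C1 ⊕ C2 = (M1 ⊕ K) ⊕ (M2 ⊕ K) = M1 ⊕ M2, so the key drops out. Then M2 = (M1 ⊕ M2) ⊕ M1 over the first 9 bytes.
byte 0: (7a ⊕ d3) ⊕ 74 = a9 ⊕ 74 = dd
byte 1: (9c ⊕ 9e) ⊕ 68 = 02 ⊕ 68 = 6a
byte 2: (ef ⊕ 11) ⊕ 65 = fe ⊕ 65 = 9b
byte 3: (53 ⊕ 81) ⊕ 20 = d2 ⊕ 20 = f2
byte 4: (f6 ⊕ 80) ⊕ 72 = 76 ⊕ 72 = 04
byte 5: (9d ⊕ 73) ⊕ 65 = ee ⊕ 65 = 8b
byte 6: (3d ⊕ 8f) ⊕ 70 = b2 ⊕ 70 = c2
byte 7: (cf ⊕ bb) ⊕ 6f = 74 ⊕ 6f = 1b
byte 8: (4f ⊕ 48) ⊕ 72 = 07 ⊕ 72 = 75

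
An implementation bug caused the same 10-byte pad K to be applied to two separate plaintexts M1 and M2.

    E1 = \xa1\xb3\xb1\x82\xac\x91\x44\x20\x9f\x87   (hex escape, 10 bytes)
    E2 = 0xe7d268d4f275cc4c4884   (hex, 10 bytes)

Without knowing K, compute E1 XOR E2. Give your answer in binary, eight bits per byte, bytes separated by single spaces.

E1 ⊕ E2 = (M1 ⊕ K) ⊕ (M2 ⊕ K) = M1 ⊕ M2 — the shared key cancels under XOR.
10100001 XOR 11100111 = 01000110
10110011 XOR 11010010 = 01100001
10110001 XOR 01101000 = 11011001
10000010 XOR 11010100 = 01010110
10101100 XOR 11110010 = 01011110
10010001 XOR 01110101 = 11100100
01000100 XOR 11001100 = 10001000
00100000 XOR 01001100 = 01101100
10011111 XOR 01001000 = 11010111
10000111 XOR 10000100 = 00000011

01000110 01100001 11011001 01010110 01011110 11100100 10001000 01101100 11010111 00000011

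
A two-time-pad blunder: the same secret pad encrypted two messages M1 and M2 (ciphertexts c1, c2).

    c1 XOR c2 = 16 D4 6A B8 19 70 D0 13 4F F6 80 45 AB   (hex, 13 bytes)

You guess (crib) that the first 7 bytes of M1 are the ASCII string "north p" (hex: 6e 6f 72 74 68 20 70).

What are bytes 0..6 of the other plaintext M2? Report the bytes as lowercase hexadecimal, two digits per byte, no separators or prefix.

78bb18cc7150a0

Since c1 ⊕ c2 = M1 ⊕ M2, XORing with the guessed M1 bytes yields the corresponding M2 bytes: M2 = (c1 ⊕ c2) ⊕ M1.
byte 0: 16 ^ 6e = 78
byte 1: d4 ^ 6f = bb
byte 2: 6a ^ 72 = 18
byte 3: b8 ^ 74 = cc
byte 4: 19 ^ 68 = 71
byte 5: 70 ^ 20 = 50
byte 6: d0 ^ 70 = a0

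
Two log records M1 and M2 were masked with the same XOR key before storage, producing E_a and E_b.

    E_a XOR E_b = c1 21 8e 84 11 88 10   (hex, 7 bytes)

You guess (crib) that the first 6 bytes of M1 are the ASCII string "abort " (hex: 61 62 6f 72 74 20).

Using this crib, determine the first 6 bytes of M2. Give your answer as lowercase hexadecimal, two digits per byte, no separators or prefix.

a043e1f665a8

Since E_a ⊕ E_b = M1 ⊕ M2, XORing with the guessed M1 bytes yields the corresponding M2 bytes: M2 = (E_a ⊕ E_b) ⊕ M1.
byte 0: c1 ^ 61 = a0
byte 1: 21 ^ 62 = 43
byte 2: 8e ^ 6f = e1
byte 3: 84 ^ 72 = f6
byte 4: 11 ^ 74 = 65
byte 5: 88 ^ 20 = a8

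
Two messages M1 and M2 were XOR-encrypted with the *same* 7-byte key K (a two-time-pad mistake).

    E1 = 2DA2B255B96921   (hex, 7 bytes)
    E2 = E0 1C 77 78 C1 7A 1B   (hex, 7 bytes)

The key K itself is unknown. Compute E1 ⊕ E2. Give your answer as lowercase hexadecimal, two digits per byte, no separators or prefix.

cdbec52d78133a

E1 ⊕ E2 = (M1 ⊕ K) ⊕ (M2 ⊕ K) = M1 ⊕ M2 — the shared key cancels under XOR.
00101101 ^ 11100000 = 11001101
10100010 ^ 00011100 = 10111110
10110010 ^ 01110111 = 11000101
01010101 ^ 01111000 = 00101101
10111001 ^ 11000001 = 01111000
01101001 ^ 01111010 = 00010011
00100001 ^ 00011011 = 00111010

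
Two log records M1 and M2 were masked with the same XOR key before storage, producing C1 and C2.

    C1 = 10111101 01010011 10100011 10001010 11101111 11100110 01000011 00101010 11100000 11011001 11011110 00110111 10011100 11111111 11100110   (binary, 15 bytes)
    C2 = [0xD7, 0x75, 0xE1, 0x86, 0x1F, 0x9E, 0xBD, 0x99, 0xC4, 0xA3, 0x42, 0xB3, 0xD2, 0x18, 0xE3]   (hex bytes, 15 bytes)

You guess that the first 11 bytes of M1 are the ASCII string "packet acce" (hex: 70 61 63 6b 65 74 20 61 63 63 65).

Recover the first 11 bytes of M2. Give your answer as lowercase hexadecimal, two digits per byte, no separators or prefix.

First, C1 ⊕ C2 = (M1 ⊕ K) ⊕ (M2 ⊕ K) = M1 ⊕ M2, so the key drops out. Then M2 = (M1 ⊕ M2) ⊕ M1 over the first 11 bytes.
byte 0: (bd ⊕ d7) ⊕ 70 = 6a ⊕ 70 = 1a
byte 1: (53 ⊕ 75) ⊕ 61 = 26 ⊕ 61 = 47
byte 2: (a3 ⊕ e1) ⊕ 63 = 42 ⊕ 63 = 21
byte 3: (8a ⊕ 86) ⊕ 6b = 0c ⊕ 6b = 67
byte 4: (ef ⊕ 1f) ⊕ 65 = f0 ⊕ 65 = 95
byte 5: (e6 ⊕ 9e) ⊕ 74 = 78 ⊕ 74 = 0c
byte 6: (43 ⊕ bd) ⊕ 20 = fe ⊕ 20 = de
byte 7: (2a ⊕ 99) ⊕ 61 = b3 ⊕ 61 = d2
byte 8: (e0 ⊕ c4) ⊕ 63 = 24 ⊕ 63 = 47
byte 9: (d9 ⊕ a3) ⊕ 63 = 7a ⊕ 63 = 19
byte 10: (de ⊕ 42) ⊕ 65 = 9c ⊕ 65 = f9

1a472167950cded24719f9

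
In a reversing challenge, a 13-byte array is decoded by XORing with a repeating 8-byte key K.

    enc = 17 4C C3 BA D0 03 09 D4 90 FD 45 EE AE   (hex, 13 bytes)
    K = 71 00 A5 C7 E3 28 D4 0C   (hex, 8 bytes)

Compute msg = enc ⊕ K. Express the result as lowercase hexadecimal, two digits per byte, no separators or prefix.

664c667d332bddd8e1fde0294d

The 8-byte key repeats, so the effective keystream is 71 00 a5 c7 e3 28 d4 0c 71 00 a5 c7 e3.
byte 0: 17 XOR 71 = 66
byte 1: 4c XOR 00 = 4c
byte 2: c3 XOR a5 = 66
byte 3: ba XOR c7 = 7d
byte 4: d0 XOR e3 = 33
byte 5: 03 XOR 28 = 2b
byte 6: 09 XOR d4 = dd
byte 7: d4 XOR 0c = d8
byte 8: 90 XOR 71 = e1
byte 9: fd XOR 00 = fd
byte 10: 45 XOR a5 = e0
byte 11: ee XOR c7 = 29
byte 12: ae XOR e3 = 4d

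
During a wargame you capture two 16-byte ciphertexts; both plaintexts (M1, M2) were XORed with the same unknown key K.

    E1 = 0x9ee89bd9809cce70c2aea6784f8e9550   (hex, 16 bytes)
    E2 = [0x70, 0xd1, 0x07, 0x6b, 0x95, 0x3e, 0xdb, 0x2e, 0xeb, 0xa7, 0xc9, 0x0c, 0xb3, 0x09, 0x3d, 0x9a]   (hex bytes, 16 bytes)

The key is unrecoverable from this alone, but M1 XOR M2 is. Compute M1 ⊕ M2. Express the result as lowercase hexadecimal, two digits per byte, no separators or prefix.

E1 ⊕ E2 = (M1 ⊕ K) ⊕ (M2 ⊕ K) = M1 ⊕ M2 — the shared key cancels under XOR.
9e XOR 70 = ee
e8 XOR d1 = 39
9b XOR 07 = 9c
d9 XOR 6b = b2
80 XOR 95 = 15
9c XOR 3e = a2
ce XOR db = 15
70 XOR 2e = 5e
c2 XOR eb = 29
ae XOR a7 = 09
a6 XOR c9 = 6f
78 XOR 0c = 74
4f XOR b3 = fc
8e XOR 09 = 87
95 XOR 3d = a8
50 XOR 9a = ca

ee399cb215a2155e29096f74fc87a8ca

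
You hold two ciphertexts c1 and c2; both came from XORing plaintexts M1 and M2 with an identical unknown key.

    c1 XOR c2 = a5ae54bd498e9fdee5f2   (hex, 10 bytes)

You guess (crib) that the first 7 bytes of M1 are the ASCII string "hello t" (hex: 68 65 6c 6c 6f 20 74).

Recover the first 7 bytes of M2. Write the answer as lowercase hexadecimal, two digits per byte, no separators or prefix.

cdcb38d126aeeb

Since c1 ⊕ c2 = M1 ⊕ M2, XORing with the guessed M1 bytes yields the corresponding M2 bytes: M2 = (c1 ⊕ c2) ⊕ M1.
a5 ^ 68 = cd
ae ^ 65 = cb
54 ^ 6c = 38
bd ^ 6c = d1
49 ^ 6f = 26
8e ^ 20 = ae
9f ^ 74 = eb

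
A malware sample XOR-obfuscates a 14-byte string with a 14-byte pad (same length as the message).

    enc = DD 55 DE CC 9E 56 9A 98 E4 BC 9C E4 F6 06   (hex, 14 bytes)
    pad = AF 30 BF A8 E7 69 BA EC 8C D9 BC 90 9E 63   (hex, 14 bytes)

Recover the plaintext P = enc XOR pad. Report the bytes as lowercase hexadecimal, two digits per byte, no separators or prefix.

72656164793f2074686520746865

221 xor 175 = 114
 85 xor  48 = 101
222 xor 191 =  97
204 xor 168 = 100
158 xor 231 = 121
 86 xor 105 =  63
154 xor 186 =  32
152 xor 236 = 116
228 xor 140 = 104
188 xor 217 = 101
156 xor 188 =  32
228 xor 144 = 116
246 xor 158 = 104
  6 xor  99 = 101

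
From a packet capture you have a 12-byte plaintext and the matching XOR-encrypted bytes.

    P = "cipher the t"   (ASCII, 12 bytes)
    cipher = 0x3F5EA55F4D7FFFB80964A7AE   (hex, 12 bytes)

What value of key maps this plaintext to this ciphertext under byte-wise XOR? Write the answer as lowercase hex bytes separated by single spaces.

5c 37 d5 37 28 0d df cc 61 01 87 da

Since cipher = P ⊕ key, XORing both sides with P gives key = P ⊕ cipher.
byte 0: 63 ^ 3f = 5c
byte 1: 69 ^ 5e = 37
byte 2: 70 ^ a5 = d5
byte 3: 68 ^ 5f = 37
byte 4: 65 ^ 4d = 28
byte 5: 72 ^ 7f = 0d
byte 6: 20 ^ ff = df
byte 7: 74 ^ b8 = cc
byte 8: 68 ^ 09 = 61
byte 9: 65 ^ 64 = 01
byte 10: 20 ^ a7 = 87
byte 11: 74 ^ ae = da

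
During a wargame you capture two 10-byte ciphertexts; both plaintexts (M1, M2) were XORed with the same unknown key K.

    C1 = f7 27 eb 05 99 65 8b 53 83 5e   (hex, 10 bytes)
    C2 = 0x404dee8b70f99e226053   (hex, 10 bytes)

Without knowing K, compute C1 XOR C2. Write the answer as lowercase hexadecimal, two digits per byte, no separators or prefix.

C1 ⊕ C2 = (M1 ⊕ K) ⊕ (M2 ⊕ K) = M1 ⊕ M2 — the shared key cancels under XOR.
byte 0: f7 ^ 40 = b7
byte 1: 27 ^ 4d = 6a
byte 2: eb ^ ee = 05
byte 3: 05 ^ 8b = 8e
byte 4: 99 ^ 70 = e9
byte 5: 65 ^ f9 = 9c
byte 6: 8b ^ 9e = 15
byte 7: 53 ^ 22 = 71
byte 8: 83 ^ 60 = e3
byte 9: 5e ^ 53 = 0d

b76a058ee99c1571e30d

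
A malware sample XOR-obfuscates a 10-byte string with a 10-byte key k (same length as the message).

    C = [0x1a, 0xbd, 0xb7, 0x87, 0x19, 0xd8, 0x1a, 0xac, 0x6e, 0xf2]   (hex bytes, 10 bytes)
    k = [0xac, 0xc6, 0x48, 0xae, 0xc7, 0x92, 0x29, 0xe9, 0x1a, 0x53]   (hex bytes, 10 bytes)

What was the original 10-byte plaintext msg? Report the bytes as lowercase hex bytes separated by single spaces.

00011010 ^ 10101100 = 10110110
10111101 ^ 11000110 = 01111011
10110111 ^ 01001000 = 11111111
10000111 ^ 10101110 = 00101001
00011001 ^ 11000111 = 11011110
11011000 ^ 10010010 = 01001010
00011010 ^ 00101001 = 00110011
10101100 ^ 11101001 = 01000101
01101110 ^ 00011010 = 01110100
11110010 ^ 01010011 = 10100001

b6 7b ff 29 de 4a 33 45 74 a1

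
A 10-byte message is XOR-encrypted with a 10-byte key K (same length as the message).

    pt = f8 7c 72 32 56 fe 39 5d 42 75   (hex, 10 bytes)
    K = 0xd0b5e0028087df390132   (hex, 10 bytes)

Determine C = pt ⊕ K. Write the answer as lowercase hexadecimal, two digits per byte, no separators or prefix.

28c99230d679e6644347

11111000 ⊕ 11010000 = 00101000
01111100 ⊕ 10110101 = 11001001
01110010 ⊕ 11100000 = 10010010
00110010 ⊕ 00000010 = 00110000
01010110 ⊕ 10000000 = 11010110
11111110 ⊕ 10000111 = 01111001
00111001 ⊕ 11011111 = 11100110
01011101 ⊕ 00111001 = 01100100
01000010 ⊕ 00000001 = 01000011
01110101 ⊕ 00110010 = 01000111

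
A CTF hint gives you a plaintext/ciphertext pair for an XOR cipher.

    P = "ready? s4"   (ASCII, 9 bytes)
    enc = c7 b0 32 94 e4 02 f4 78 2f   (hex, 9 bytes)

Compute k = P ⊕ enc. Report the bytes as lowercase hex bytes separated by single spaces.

Since enc = P ⊕ k, XORing both sides with P gives k = P ⊕ enc.
byte 0: 114 XOR 199 = 181
byte 1: 101 XOR 176 = 213
byte 2:  97 XOR  50 =  83
byte 3: 100 XOR 148 = 240
byte 4: 121 XOR 228 = 157
byte 5:  63 XOR   2 =  61
byte 6:  32 XOR 244 = 212
byte 7: 115 XOR 120 =  11
byte 8:  52 XOR  47 =  27

b5 d5 53 f0 9d 3d d4 0b 1b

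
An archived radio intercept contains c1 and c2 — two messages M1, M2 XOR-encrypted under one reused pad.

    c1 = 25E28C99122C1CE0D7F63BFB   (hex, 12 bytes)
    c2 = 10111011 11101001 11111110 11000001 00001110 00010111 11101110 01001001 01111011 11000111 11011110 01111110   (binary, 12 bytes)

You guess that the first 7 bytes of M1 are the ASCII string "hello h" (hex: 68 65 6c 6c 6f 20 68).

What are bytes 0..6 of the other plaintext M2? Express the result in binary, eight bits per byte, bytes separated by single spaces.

11110110 01101110 00011110 00110100 01110011 00011011 10011010

First, c1 ⊕ c2 = (M1 ⊕ K) ⊕ (M2 ⊕ K) = M1 ⊕ M2, so the key drops out. Then M2 = (M1 ⊕ M2) ⊕ M1 over the first 7 bytes.
byte 0: (25 ⊕ bb) ⊕ 68 = 9e ⊕ 68 = f6
byte 1: (e2 ⊕ e9) ⊕ 65 = 0b ⊕ 65 = 6e
byte 2: (8c ⊕ fe) ⊕ 6c = 72 ⊕ 6c = 1e
byte 3: (99 ⊕ c1) ⊕ 6c = 58 ⊕ 6c = 34
byte 4: (12 ⊕ 0e) ⊕ 6f = 1c ⊕ 6f = 73
byte 5: (2c ⊕ 17) ⊕ 20 = 3b ⊕ 20 = 1b
byte 6: (1c ⊕ ee) ⊕ 68 = f2 ⊕ 68 = 9a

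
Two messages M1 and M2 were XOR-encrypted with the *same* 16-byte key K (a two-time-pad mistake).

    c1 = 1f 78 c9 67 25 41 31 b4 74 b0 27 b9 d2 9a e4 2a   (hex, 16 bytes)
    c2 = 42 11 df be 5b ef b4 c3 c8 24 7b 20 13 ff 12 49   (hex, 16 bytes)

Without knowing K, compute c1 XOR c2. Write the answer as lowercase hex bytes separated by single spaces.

5d 69 16 d9 7e ae 85 77 bc 94 5c 99 c1 65 f6 63

c1 ⊕ c2 = (M1 ⊕ K) ⊕ (M2 ⊕ K) = M1 ⊕ M2 — the shared key cancels under XOR.
byte 0:  31 ^  66 =  93
byte 1: 120 ^  17 = 105
byte 2: 201 ^ 223 =  22
byte 3: 103 ^ 190 = 217
byte 4:  37 ^  91 = 126
byte 5:  65 ^ 239 = 174
byte 6:  49 ^ 180 = 133
byte 7: 180 ^ 195 = 119
byte 8: 116 ^ 200 = 188
byte 9: 176 ^  36 = 148
byte 10:  39 ^ 123 =  92
byte 11: 185 ^  32 = 153
byte 12: 210 ^  19 = 193
byte 13: 154 ^ 255 = 101
byte 14: 228 ^  18 = 246
byte 15:  42 ^  73 =  99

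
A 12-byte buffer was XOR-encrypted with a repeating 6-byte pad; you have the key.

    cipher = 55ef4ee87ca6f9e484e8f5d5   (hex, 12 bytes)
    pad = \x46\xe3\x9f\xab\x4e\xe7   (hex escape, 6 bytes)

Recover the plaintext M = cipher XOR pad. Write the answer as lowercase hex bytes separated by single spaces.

13 0c d1 43 32 41 bf 07 1b 43 bb 32

The 6-byte key repeats, so the effective keystream is 46 e3 9f ab 4e e7 46 e3 9f ab 4e e7.
byte 0: 55 xor 46 = 13
byte 1: ef xor e3 = 0c
byte 2: 4e xor 9f = d1
byte 3: e8 xor ab = 43
byte 4: 7c xor 4e = 32
byte 5: a6 xor e7 = 41
byte 6: f9 xor 46 = bf
byte 7: e4 xor e3 = 07
byte 8: 84 xor 9f = 1b
byte 9: e8 xor ab = 43
byte 10: f5 xor 4e = bb
byte 11: d5 xor e7 = 32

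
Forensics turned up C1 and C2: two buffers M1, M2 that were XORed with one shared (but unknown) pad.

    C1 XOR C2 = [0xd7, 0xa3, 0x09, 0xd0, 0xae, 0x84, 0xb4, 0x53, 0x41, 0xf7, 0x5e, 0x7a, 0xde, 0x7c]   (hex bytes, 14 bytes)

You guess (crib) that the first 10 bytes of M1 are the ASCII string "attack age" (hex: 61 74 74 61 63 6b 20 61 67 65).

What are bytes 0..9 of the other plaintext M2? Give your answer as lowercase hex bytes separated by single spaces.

Since C1 ⊕ C2 = M1 ⊕ M2, XORing with the guessed M1 bytes yields the corresponding M2 bytes: M2 = (C1 ⊕ C2) ⊕ M1.
byte 0: d7 xor 61 = b6
byte 1: a3 xor 74 = d7
byte 2: 09 xor 74 = 7d
byte 3: d0 xor 61 = b1
byte 4: ae xor 63 = cd
byte 5: 84 xor 6b = ef
byte 6: b4 xor 20 = 94
byte 7: 53 xor 61 = 32
byte 8: 41 xor 67 = 26
byte 9: f7 xor 65 = 92

b6 d7 7d b1 cd ef 94 32 26 92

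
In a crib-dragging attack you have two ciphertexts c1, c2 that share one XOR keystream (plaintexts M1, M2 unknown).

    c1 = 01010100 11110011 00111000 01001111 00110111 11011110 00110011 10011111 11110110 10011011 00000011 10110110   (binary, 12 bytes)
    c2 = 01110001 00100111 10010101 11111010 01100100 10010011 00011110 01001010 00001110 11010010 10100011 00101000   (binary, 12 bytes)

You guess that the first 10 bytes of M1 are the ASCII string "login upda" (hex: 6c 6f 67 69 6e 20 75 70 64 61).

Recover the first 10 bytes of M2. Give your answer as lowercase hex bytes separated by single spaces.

First, c1 ⊕ c2 = (M1 ⊕ K) ⊕ (M2 ⊕ K) = M1 ⊕ M2, so the key drops out. Then M2 = (M1 ⊕ M2) ⊕ M1 over the first 10 bytes.
byte 0: (54 ⊕ 71) ⊕ 6c = 25 ⊕ 6c = 49
byte 1: (f3 ⊕ 27) ⊕ 6f = d4 ⊕ 6f = bb
byte 2: (38 ⊕ 95) ⊕ 67 = ad ⊕ 67 = ca
byte 3: (4f ⊕ fa) ⊕ 69 = b5 ⊕ 69 = dc
byte 4: (37 ⊕ 64) ⊕ 6e = 53 ⊕ 6e = 3d
byte 5: (de ⊕ 93) ⊕ 20 = 4d ⊕ 20 = 6d
byte 6: (33 ⊕ 1e) ⊕ 75 = 2d ⊕ 75 = 58
byte 7: (9f ⊕ 4a) ⊕ 70 = d5 ⊕ 70 = a5
byte 8: (f6 ⊕ 0e) ⊕ 64 = f8 ⊕ 64 = 9c
byte 9: (9b ⊕ d2) ⊕ 61 = 49 ⊕ 61 = 28

49 bb ca dc 3d 6d 58 a5 9c 28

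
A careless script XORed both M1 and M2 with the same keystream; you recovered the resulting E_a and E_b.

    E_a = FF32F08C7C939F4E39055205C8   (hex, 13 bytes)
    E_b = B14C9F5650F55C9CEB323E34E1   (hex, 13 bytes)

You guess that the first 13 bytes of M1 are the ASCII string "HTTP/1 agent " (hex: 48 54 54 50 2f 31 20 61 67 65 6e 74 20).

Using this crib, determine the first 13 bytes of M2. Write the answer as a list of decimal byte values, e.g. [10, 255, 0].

[6, 42, 59, 138, 3, 87, 227, 179, 181, 82, 2, 69, 9]

First, E_a ⊕ E_b = (M1 ⊕ K) ⊕ (M2 ⊕ K) = M1 ⊕ M2, so the key drops out. Then M2 = (M1 ⊕ M2) ⊕ M1 over the first 13 bytes.
byte 0: (ff XOR b1) XOR 48 = 4e XOR 48 = 06
byte 1: (32 XOR 4c) XOR 54 = 7e XOR 54 = 2a
byte 2: (f0 XOR 9f) XOR 54 = 6f XOR 54 = 3b
byte 3: (8c XOR 56) XOR 50 = da XOR 50 = 8a
byte 4: (7c XOR 50) XOR 2f = 2c XOR 2f = 03
byte 5: (93 XOR f5) XOR 31 = 66 XOR 31 = 57
byte 6: (9f XOR 5c) XOR 20 = c3 XOR 20 = e3
byte 7: (4e XOR 9c) XOR 61 = d2 XOR 61 = b3
byte 8: (39 XOR eb) XOR 67 = d2 XOR 67 = b5
byte 9: (05 XOR 32) XOR 65 = 37 XOR 65 = 52
byte 10: (52 XOR 3e) XOR 6e = 6c XOR 6e = 02
byte 11: (05 XOR 34) XOR 74 = 31 XOR 74 = 45
byte 12: (c8 XOR e1) XOR 20 = 29 XOR 20 = 09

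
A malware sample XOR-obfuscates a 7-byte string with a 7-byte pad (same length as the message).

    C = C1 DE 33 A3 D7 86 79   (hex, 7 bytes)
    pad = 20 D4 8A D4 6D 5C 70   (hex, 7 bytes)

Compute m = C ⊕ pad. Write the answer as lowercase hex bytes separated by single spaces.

e1 0a b9 77 ba da 09

XOR is its own inverse, so applying the key byte-wise gives the result directly.
c1 XOR 20 = e1
de XOR d4 = 0a
33 XOR 8a = b9
a3 XOR d4 = 77
d7 XOR 6d = ba
86 XOR 5c = da
79 XOR 70 = 09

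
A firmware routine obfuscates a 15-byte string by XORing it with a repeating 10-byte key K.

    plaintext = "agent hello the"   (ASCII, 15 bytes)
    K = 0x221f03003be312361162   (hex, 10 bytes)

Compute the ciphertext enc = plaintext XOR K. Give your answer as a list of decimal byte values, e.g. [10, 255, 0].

The 10-byte key repeats, so the effective keystream is 22 1f 03 00 3b e3 12 36 11 62 22 1f 03 00 3b.
byte 0: 61 xor 22 = 43
byte 1: 67 xor 1f = 78
byte 2: 65 xor 03 = 66
byte 3: 6e xor 00 = 6e
byte 4: 74 xor 3b = 4f
byte 5: 20 xor e3 = c3
byte 6: 68 xor 12 = 7a
byte 7: 65 xor 36 = 53
byte 8: 6c xor 11 = 7d
byte 9: 6c xor 62 = 0e
byte 10: 6f xor 22 = 4d
byte 11: 20 xor 1f = 3f
byte 12: 74 xor 03 = 77
byte 13: 68 xor 00 = 68
byte 14: 65 xor 3b = 5e

[67, 120, 102, 110, 79, 195, 122, 83, 125, 14, 77, 63, 119, 104, 94]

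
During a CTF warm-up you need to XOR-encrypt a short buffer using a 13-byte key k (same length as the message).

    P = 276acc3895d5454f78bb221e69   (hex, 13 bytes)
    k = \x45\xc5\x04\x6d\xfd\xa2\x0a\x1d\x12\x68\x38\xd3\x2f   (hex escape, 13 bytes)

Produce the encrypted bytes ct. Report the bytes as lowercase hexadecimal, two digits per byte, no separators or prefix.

62afc85568774f526ad31acd46

XOR is its own inverse, so applying the key byte-wise gives the result directly.
byte 0:  39 XOR  69 =  98
byte 1: 106 XOR 197 = 175
byte 2: 204 XOR   4 = 200
byte 3:  56 XOR 109 =  85
byte 4: 149 XOR 253 = 104
byte 5: 213 XOR 162 = 119
byte 6:  69 XOR  10 =  79
byte 7:  79 XOR  29 =  82
byte 8: 120 XOR  18 = 106
byte 9: 187 XOR 104 = 211
byte 10:  34 XOR  56 =  26
byte 11:  30 XOR 211 = 205
byte 12: 105 XOR  47 =  70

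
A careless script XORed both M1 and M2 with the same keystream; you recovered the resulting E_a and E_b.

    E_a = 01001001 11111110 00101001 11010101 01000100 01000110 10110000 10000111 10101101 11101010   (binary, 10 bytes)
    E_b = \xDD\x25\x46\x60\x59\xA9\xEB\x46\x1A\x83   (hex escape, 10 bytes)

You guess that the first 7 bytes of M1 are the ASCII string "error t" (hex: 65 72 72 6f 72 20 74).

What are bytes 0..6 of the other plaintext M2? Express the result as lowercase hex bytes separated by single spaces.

f1 a9 1d da 6f cf 2f

First, E_a ⊕ E_b = (M1 ⊕ K) ⊕ (M2 ⊕ K) = M1 ⊕ M2, so the key drops out. Then M2 = (M1 ⊕ M2) ⊕ M1 over the first 7 bytes.
byte 0: (49 ^ dd) ^ 65 = 94 ^ 65 = f1
byte 1: (fe ^ 25) ^ 72 = db ^ 72 = a9
byte 2: (29 ^ 46) ^ 72 = 6f ^ 72 = 1d
byte 3: (d5 ^ 60) ^ 6f = b5 ^ 6f = da
byte 4: (44 ^ 59) ^ 72 = 1d ^ 72 = 6f
byte 5: (46 ^ a9) ^ 20 = ef ^ 20 = cf
byte 6: (b0 ^ eb) ^ 74 = 5b ^ 74 = 2f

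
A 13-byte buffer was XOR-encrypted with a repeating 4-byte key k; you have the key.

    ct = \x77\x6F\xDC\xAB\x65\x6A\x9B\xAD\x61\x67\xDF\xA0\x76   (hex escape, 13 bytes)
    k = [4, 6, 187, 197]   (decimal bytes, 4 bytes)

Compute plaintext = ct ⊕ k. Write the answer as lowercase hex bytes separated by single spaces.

73 69 67 6e 61 6c 20 68 65 61 64 65 72

The 4-byte key repeats, so the effective keystream is 04 06 bb c5 04 06 bb c5 04 06 bb c5 04.
byte 0: 77 xor 04 = 73
byte 1: 6f xor 06 = 69
byte 2: dc xor bb = 67
byte 3: ab xor c5 = 6e
byte 4: 65 xor 04 = 61
byte 5: 6a xor 06 = 6c
byte 6: 9b xor bb = 20
byte 7: ad xor c5 = 68
byte 8: 61 xor 04 = 65
byte 9: 67 xor 06 = 61
byte 10: df xor bb = 64
byte 11: a0 xor c5 = 65
byte 12: 76 xor 04 = 72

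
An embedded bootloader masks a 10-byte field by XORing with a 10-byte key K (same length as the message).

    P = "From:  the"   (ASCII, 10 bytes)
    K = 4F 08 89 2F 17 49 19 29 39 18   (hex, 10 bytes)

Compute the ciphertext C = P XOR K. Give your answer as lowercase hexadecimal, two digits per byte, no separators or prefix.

097ae6422d69395d517d

byte 0: 01000110 ⊕ 01001111 = 00001001
byte 1: 01110010 ⊕ 00001000 = 01111010
byte 2: 01101111 ⊕ 10001001 = 11100110
byte 3: 01101101 ⊕ 00101111 = 01000010
byte 4: 00111010 ⊕ 00010111 = 00101101
byte 5: 00100000 ⊕ 01001001 = 01101001
byte 6: 00100000 ⊕ 00011001 = 00111001
byte 7: 01110100 ⊕ 00101001 = 01011101
byte 8: 01101000 ⊕ 00111001 = 01010001
byte 9: 01100101 ⊕ 00011000 = 01111101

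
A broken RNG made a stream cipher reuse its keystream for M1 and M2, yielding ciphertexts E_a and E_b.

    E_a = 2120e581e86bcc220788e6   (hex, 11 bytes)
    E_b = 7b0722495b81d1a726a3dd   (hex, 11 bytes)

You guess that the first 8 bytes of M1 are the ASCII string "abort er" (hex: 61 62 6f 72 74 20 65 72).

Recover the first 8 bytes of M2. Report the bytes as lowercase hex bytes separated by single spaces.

3b 45 a8 ba c7 ca 78 f7

First, E_a ⊕ E_b = (M1 ⊕ K) ⊕ (M2 ⊕ K) = M1 ⊕ M2, so the key drops out. Then M2 = (M1 ⊕ M2) ⊕ M1 over the first 8 bytes.
byte 0: (21 xor 7b) xor 61 = 5a xor 61 = 3b
byte 1: (20 xor 07) xor 62 = 27 xor 62 = 45
byte 2: (e5 xor 22) xor 6f = c7 xor 6f = a8
byte 3: (81 xor 49) xor 72 = c8 xor 72 = ba
byte 4: (e8 xor 5b) xor 74 = b3 xor 74 = c7
byte 5: (6b xor 81) xor 20 = ea xor 20 = ca
byte 6: (cc xor d1) xor 65 = 1d xor 65 = 78
byte 7: (22 xor a7) xor 72 = 85 xor 72 = f7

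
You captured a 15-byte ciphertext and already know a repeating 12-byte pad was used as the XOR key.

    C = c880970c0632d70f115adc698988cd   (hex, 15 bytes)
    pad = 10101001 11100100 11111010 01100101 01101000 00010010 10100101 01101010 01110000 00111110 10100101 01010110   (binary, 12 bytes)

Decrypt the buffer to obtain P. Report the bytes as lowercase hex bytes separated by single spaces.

61 64 6d 69 6e 20 72 65 61 64 79 3f 20 6c 37

The 12-byte key repeats, so the effective keystream is a9 e4 fa 65 68 12 a5 6a 70 3e a5 56 a9 e4 fa.
byte 0: 11001000 ^ 10101001 = 01100001
byte 1: 10000000 ^ 11100100 = 01100100
byte 2: 10010111 ^ 11111010 = 01101101
byte 3: 00001100 ^ 01100101 = 01101001
byte 4: 00000110 ^ 01101000 = 01101110
byte 5: 00110010 ^ 00010010 = 00100000
byte 6: 11010111 ^ 10100101 = 01110010
byte 7: 00001111 ^ 01101010 = 01100101
byte 8: 00010001 ^ 01110000 = 01100001
byte 9: 01011010 ^ 00111110 = 01100100
byte 10: 11011100 ^ 10100101 = 01111001
byte 11: 01101001 ^ 01010110 = 00111111
byte 12: 10001001 ^ 10101001 = 00100000
byte 13: 10001000 ^ 11100100 = 01101100
byte 14: 11001101 ^ 11111010 = 00110111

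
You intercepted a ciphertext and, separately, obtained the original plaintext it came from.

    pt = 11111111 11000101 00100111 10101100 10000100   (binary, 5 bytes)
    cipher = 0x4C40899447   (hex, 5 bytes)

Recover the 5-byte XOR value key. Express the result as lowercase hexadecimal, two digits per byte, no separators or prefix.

Since cipher = pt ⊕ key, XORing both sides with pt gives key = pt ⊕ cipher.
ff xor 4c = b3
c5 xor 40 = 85
27 xor 89 = ae
ac xor 94 = 38
84 xor 47 = c3

b385ae38c3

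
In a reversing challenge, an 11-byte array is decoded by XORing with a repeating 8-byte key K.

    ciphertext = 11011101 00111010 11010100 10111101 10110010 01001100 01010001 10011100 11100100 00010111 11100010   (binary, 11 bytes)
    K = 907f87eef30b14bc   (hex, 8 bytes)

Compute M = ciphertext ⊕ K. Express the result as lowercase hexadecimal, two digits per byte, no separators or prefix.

4d45535341474520746865

The 8-byte key repeats, so the effective keystream is 90 7f 87 ee f3 0b 14 bc 90 7f 87.
byte 0: 221 ^ 144 =  77
byte 1:  58 ^ 127 =  69
byte 2: 212 ^ 135 =  83
byte 3: 189 ^ 238 =  83
byte 4: 178 ^ 243 =  65
byte 5:  76 ^  11 =  71
byte 6:  81 ^  20 =  69
byte 7: 156 ^ 188 =  32
byte 8: 228 ^ 144 = 116
byte 9:  23 ^ 127 = 104
byte 10: 226 ^ 135 = 101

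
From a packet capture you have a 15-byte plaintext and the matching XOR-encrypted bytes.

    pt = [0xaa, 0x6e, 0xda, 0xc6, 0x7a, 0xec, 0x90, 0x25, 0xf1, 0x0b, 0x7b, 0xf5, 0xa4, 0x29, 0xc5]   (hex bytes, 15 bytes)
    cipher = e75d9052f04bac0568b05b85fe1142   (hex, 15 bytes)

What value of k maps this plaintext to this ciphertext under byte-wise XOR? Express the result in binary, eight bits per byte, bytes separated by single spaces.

Since cipher = pt ⊕ k, XORing both sides with pt gives k = pt ⊕ cipher.
byte 0: 170 ⊕ 231 =  77
byte 1: 110 ⊕  93 =  51
byte 2: 218 ⊕ 144 =  74
byte 3: 198 ⊕  82 = 148
byte 4: 122 ⊕ 240 = 138
byte 5: 236 ⊕  75 = 167
byte 6: 144 ⊕ 172 =  60
byte 7:  37 ⊕   5 =  32
byte 8: 241 ⊕ 104 = 153
byte 9:  11 ⊕ 176 = 187
byte 10: 123 ⊕  91 =  32
byte 11: 245 ⊕ 133 = 112
byte 12: 164 ⊕ 254 =  90
byte 13:  41 ⊕  17 =  56
byte 14: 197 ⊕  66 = 135

01001101 00110011 01001010 10010100 10001010 10100111 00111100 00100000 10011001 10111011 00100000 01110000 01011010 00111000 10000111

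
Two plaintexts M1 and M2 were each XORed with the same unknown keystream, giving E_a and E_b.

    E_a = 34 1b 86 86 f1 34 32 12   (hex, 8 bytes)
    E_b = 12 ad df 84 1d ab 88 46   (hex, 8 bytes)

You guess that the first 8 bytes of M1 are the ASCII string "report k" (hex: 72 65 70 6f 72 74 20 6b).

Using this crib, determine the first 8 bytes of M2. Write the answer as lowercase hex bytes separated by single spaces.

54 d3 29 6d 9e eb 9a 3f

First, E_a ⊕ E_b = (M1 ⊕ K) ⊕ (M2 ⊕ K) = M1 ⊕ M2, so the key drops out. Then M2 = (M1 ⊕ M2) ⊕ M1 over the first 8 bytes.
byte 0: (34 ^ 12) ^ 72 = 26 ^ 72 = 54
byte 1: (1b ^ ad) ^ 65 = b6 ^ 65 = d3
byte 2: (86 ^ df) ^ 70 = 59 ^ 70 = 29
byte 3: (86 ^ 84) ^ 6f = 02 ^ 6f = 6d
byte 4: (f1 ^ 1d) ^ 72 = ec ^ 72 = 9e
byte 5: (34 ^ ab) ^ 74 = 9f ^ 74 = eb
byte 6: (32 ^ 88) ^ 20 = ba ^ 20 = 9a
byte 7: (12 ^ 46) ^ 6b = 54 ^ 6b = 3f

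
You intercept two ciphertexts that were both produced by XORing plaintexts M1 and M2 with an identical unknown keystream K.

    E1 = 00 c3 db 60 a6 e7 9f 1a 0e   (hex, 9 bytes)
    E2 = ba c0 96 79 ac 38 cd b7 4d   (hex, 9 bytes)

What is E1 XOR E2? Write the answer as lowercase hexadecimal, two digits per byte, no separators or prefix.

ba034d190adf52ad43

E1 ⊕ E2 = (M1 ⊕ K) ⊕ (M2 ⊕ K) = M1 ⊕ M2 — the shared key cancels under XOR.
byte 0: 00 ^ ba = ba
byte 1: c3 ^ c0 = 03
byte 2: db ^ 96 = 4d
byte 3: 60 ^ 79 = 19
byte 4: a6 ^ ac = 0a
byte 5: e7 ^ 38 = df
byte 6: 9f ^ cd = 52
byte 7: 1a ^ b7 = ad
byte 8: 0e ^ 4d = 43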